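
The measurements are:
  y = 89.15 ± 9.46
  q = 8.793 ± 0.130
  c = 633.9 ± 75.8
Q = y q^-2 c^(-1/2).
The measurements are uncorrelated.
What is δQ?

0.00574

Each factor contributes (exponent × relative error)² to (δQ/Q)²:
  (1·δy/y)² = (1×0.106)² = 0.0113;  (-2·δq/q)² = (-2×0.0148)² = 0.000874;  (−½·δc/c)² = (-0.5×0.120)² = 0.00357
δQ/Q = √(0.0157) = 0.125
Q = 0.04580, so δQ = 0.125 × 0.04580 = 0.00574.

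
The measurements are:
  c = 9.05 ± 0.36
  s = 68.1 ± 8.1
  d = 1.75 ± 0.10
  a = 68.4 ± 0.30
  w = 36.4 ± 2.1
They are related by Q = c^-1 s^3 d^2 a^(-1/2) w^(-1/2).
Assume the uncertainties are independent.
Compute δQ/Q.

Relative error in a monomial: (δQ/Q)² = Σ (nᵢ · δxᵢ/xᵢ)².
  (-1·δc/c)² = (-1×0.0398)² = 0.00158;  (3·δs/s)² = (3×0.119)² = 0.127;  (2·δd/d)² = (2×0.0571)² = 0.0131;  (−½·δa/a)² = (-0.5×0.00439)² = 4.81e-06;  (−½·δw/w)² = (-0.5×0.0577)² = 0.000832
δQ/Q = √(0.143) = 0.378

0.378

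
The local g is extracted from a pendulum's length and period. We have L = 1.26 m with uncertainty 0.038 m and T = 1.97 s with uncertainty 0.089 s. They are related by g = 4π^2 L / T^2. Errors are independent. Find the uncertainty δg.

Relative error in a monomial: (δg/g)² = Σ (nᵢ · δxᵢ/xᵢ)².
  (1·δL/L)² = (1×0.0302)² = 0.000910;  (-2·δT/T)² = (-2×0.0452)² = 0.00816
δg/g = √(0.00907) = 0.0953
g = 12.8 m/s^2, so δg = 0.0953 × 12.8 = 1.22 m/s^2.

1.22 m/s^2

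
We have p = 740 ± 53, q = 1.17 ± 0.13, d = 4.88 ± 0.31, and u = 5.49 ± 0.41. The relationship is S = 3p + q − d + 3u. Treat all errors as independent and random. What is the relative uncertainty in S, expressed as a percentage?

7.12%

S is a linear combination, so absolute uncertainties add in quadrature:
  (3·δp)² = 25300;  (δq)² = 0.0169;  (δd)² = 0.0961;  (3·δu)² = 1.51
δS = √(25300) = 159
S = 2230, so δS/S = 159/2230 = 0.0712.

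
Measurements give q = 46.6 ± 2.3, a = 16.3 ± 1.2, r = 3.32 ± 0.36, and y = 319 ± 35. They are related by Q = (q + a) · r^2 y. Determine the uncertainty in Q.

54500

Let u = q + a = 62.9. δu = √(δq² + δa²) = √(5.29 + 1.44) = 2.59, so δu/u = 0.0412.
Q is then a monomial in u, r, y:
δQ/Q = √((δu/u)² + (2·δr/r)² + (1·δy/y)²) = √(0.00170 + 0.0470 + 0.0120) = 0.247
Q = 2.21e+05, so δQ = 0.247 × 2.21e+05 = 54500.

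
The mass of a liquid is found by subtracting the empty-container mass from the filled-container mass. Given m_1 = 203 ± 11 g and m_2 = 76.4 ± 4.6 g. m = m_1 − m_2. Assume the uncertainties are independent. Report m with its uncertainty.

127 ± 11.9 g

Sums and differences: (δm)² = Σ (cᵢ δxᵢ)².
  (δm_1)² = 121;  (δm_2)² = 21.2
δm = √(142) = 11.9 g
m = 127 g.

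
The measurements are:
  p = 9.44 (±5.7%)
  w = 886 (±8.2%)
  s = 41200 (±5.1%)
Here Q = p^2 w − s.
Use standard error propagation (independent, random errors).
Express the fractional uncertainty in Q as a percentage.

Let h = p^2·w = 79000. δh/h = √((2·δp/p)² + (1·δw/w)²) = √(0.0130 + 0.00672) = 0.140, so δh = 11100.
Q = h − s: δQ = √(δh² + δs²) = √(1.23e+08 + 4.42e+06) = 11300
Q = 37800, so δQ/Q = 11300/37800 = 0.299.

29.9%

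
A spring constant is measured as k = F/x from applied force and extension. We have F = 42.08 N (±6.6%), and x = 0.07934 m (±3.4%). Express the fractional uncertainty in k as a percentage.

7.42%

Products/powers → add relative errors in quadrature, weighted by exponent:
  (1·δF/F)² = (1×0.0660)² = 0.00436;  (-1·δx/x)² = (-1×0.0340)² = 0.00116
δk/k = √(0.00551) = 0.0742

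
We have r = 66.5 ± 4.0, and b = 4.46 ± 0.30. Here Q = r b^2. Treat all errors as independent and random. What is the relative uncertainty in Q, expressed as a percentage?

Products/powers → add relative errors in quadrature, weighted by exponent:
  (1·δr/r)² = (1×0.0602)² = 0.00362;  (2·δb/b)² = (2×0.0673)² = 0.0181
δQ/Q = √(0.0217) = 0.147

14.7%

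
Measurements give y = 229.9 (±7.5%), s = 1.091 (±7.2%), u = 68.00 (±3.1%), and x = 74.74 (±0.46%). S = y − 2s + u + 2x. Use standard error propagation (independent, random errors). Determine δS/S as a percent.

For a sum/difference, combine absolute errors in quadrature:
  (δy)² = 297;  (2·δs)² = 0.0247;  (δu)² = 4.44;  (2·δx)² = 0.473
δS = √(302) = 17.4
S = 445.2, so δS/S = 17.4/445.2 = 0.0391.

3.91%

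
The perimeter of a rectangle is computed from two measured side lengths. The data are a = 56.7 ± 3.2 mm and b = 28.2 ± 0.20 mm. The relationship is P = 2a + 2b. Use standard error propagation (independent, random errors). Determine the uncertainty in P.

6.41 mm

Each term contributes (cᵢ δxᵢ)² to (δP)²:
  (2·δa)² = 41.0;  (2·δb)² = 0.160
δP = √(41.1) = 6.41 mm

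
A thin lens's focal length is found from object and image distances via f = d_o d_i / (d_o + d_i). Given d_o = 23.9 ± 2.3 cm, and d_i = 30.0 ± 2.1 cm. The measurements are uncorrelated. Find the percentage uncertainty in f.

6.19%

∂f/∂d_o = (d_i/(d_o+d_i))² = 0.310;  ∂f/∂d_i = (d_o/(d_o+d_i))² = 0.197
δf = √((∂f/∂d_o · δd_o)² + (∂f/∂d_i · δd_i)²) = √(0.508 + 0.170) = 0.824 cm
f = 13.3 cm, so δf/f = 0.824/13.3 = 0.0619.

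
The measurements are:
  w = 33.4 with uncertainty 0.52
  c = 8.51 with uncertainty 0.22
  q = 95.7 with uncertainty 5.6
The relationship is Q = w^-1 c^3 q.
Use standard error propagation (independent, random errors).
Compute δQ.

Relative error in a monomial: (δQ/Q)² = Σ (nᵢ · δxᵢ/xᵢ)².
  (-1·δw/w)² = (-1×0.0156)² = 0.000242;  (3·δc/c)² = (3×0.0259)² = 0.00601;  (1·δq/q)² = (1×0.0585)² = 0.00342
δQ/Q = √(0.00968) = 0.0984
Q = 1770, so δQ = 0.0984 × 1770 = 174.

174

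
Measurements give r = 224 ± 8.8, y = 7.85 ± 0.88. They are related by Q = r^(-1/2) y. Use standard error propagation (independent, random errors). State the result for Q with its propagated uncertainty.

0.525 ± 0.0597

Q is a product of powers, so relative uncertainties combine in quadrature:
  (−½·δr/r)² = (-0.5×0.0393)² = 0.000386;  (1·δy/y)² = (1×0.112)² = 0.0126
δQ/Q = √(0.0130) = 0.114
Q = 0.525, so δQ = 0.114 × 0.525 = 0.0597.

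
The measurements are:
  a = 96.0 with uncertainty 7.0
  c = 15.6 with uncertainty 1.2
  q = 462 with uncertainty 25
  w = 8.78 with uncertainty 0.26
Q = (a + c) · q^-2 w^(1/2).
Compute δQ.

0.000196

Let u = a + c = 112. δu = √(δa² + δc²) = √(49.0 + 1.44) = 7.10, so δu/u = 0.0636.
Q is then a monomial in u, q, w:
δQ/Q = √((δu/u)² + (-2·δq/q)² + (½·δw/w)²) = √(0.00405 + 0.0117 + 0.000219) = 0.126
Q = 0.00155, so δQ = 0.126 × 0.00155 = 0.000196.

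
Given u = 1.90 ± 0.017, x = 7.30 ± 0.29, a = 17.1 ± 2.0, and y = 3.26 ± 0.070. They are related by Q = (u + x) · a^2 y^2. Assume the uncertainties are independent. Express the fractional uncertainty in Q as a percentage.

24.0%

Let w = u + x = 9.20. δw = √(δu² + δx²) = √(0.000289 + 0.0841) = 0.290, so δw/w = 0.0316.
Q is then a monomial in w, a, y:
δQ/Q = √((δw/w)² + (2·δa/a)² + (2·δy/y)²) = √(0.000997 + 0.0547 + 0.00184) = 0.240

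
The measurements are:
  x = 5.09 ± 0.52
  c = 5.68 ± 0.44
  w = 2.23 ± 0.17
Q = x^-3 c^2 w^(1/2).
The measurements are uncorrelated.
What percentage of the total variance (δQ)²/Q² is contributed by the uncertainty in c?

(δQ/Q)² = (-3·δx/x)² + (2·δc/c)² + (½·δw/w)²
  x term: (-3×0.102)² = 0.0939
  c term: (2×0.0775)² = 0.0240
  w term: (0.5×0.0762)² = 0.00145
Total = 0.119. Share from c = 0.0240/0.119 = 0.201.

20.1%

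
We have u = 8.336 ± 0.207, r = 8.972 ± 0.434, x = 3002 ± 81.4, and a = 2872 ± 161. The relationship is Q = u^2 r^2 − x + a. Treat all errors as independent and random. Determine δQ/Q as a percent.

Let p = u^2·r^2 = 5594. δp/p = √((2·δu/u)² + (2·δr/r)²) = √(0.00247 + 0.00936) = 0.109, so δp = 608.
Q = p − x + a: δQ = √(δp² + δx² + δa²) = √(3.7e+05 + 6630 + 25900) = 634
Q = 5464, so δQ/Q = 634/5464 = 0.116.

11.6%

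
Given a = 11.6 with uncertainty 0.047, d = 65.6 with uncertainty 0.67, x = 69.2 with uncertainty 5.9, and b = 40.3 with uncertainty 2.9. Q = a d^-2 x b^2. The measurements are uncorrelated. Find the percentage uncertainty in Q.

For a monomial Q ∝ a, d^-2, x, b^2, fractional errors add in quadrature:
  (1·δa/a)² = (1×0.00405)² = 1.64e-05;  (-2·δd/d)² = (-2×0.0102)² = 0.000417;  (1·δx/x)² = (1×0.0853)² = 0.00727;  (2·δb/b)² = (2×0.0720)² = 0.0207
δQ/Q = √(0.0284) = 0.169

16.9%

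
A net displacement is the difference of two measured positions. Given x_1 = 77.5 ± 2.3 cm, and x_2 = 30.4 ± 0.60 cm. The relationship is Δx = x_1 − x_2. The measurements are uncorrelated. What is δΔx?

2.38 cm

Sums and differences: (δΔx)² = Σ (cᵢ δxᵢ)².
  (δx_1)² = 5.29;  (δx_2)² = 0.360
δΔx = √(5.65) = 2.38 cm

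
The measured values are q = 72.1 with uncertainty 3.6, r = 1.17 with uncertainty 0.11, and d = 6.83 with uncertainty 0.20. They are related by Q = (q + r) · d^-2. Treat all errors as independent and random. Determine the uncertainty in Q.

0.120

Let u = q + r = 73.3. δu = √(δq² + δr²) = √(13.0 + 0.0121) = 3.60, so δu/u = 0.0492.
Q is then a monomial in u, d:
δQ/Q = √((δu/u)² + (-2·δd/d)²) = √(0.00242 + 0.00343) = 0.0765
Q = 1.57, so δQ = 0.0765 × 1.57 = 0.120.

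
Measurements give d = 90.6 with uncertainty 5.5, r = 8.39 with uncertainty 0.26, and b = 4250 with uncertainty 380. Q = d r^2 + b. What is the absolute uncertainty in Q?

Let p = d·r^2 = 6380. δp/p = √((1·δd/d)² + (2·δr/r)²) = √(0.00369 + 0.00384) = 0.0868, so δp = 553.
Q = p + b: δQ = √(δp² + δb²) = √(3.06e+05 + 1.44e+05) = 671

671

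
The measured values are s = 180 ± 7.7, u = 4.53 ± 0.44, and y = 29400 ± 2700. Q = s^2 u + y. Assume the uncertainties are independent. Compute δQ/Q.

Let p = s^2·u = 1.47e+05. δp/p = √((2·δs/s)² + (1·δu/u)²) = √(0.00732 + 0.00943) = 0.129, so δp = 19000.
Q = p + y: δQ = √(δp² + δy²) = √(3.61e+08 + 7.29e+06) = 19200
Q = 1.76e+05, so δQ/Q = 19200/1.76e+05 = 0.109.

0.109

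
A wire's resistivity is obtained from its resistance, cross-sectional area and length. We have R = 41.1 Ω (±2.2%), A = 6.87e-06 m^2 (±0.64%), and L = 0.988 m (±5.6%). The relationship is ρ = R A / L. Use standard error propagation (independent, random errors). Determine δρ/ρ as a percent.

6.05%

Since ρ is a product/quotient, work with relative uncertainties:
  (1·δR/R)² = (1×0.0220)² = 0.000484;  (1·δA/A)² = (1×0.00640)² = 4.1e-05;  (-1·δL/L)² = (-1×0.0560)² = 0.00314
δρ/ρ = √(0.00366) = 0.0605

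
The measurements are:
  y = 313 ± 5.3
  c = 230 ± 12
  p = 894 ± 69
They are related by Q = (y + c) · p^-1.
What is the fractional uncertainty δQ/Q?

0.0809

Let u = y + c = 543. δu = √(δy² + δc²) = √(28.1 + 144) = 13.1, so δu/u = 0.0242.
Q is then a monomial in u, p:
δQ/Q = √((δu/u)² + (-1·δp/p)²) = √(0.000584 + 0.00596) = 0.0809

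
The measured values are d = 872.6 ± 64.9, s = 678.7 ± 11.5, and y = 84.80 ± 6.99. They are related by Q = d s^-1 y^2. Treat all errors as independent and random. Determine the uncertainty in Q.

Each factor contributes (exponent × relative error)² to (δQ/Q)²:
  (1·δd/d)² = (1×0.0744)² = 0.00553;  (-1·δs/s)² = (-1×0.0169)² = 0.000287;  (2·δy/y)² = (2×0.0824)² = 0.0272
δQ/Q = √(0.0330) = 0.182
Q = 9245, so δQ = 0.182 × 9245 = 1680.

1680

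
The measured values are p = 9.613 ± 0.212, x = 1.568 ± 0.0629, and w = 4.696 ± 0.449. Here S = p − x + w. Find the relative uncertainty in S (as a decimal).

For a sum/difference, combine absolute errors in quadrature:
  (δp)² = 0.0449;  (δx)² = 0.00396;  (δw)² = 0.202
δS = √(0.251) = 0.501
S = 12.74, so δS/S = 0.501/12.74 = 0.0393.

0.0393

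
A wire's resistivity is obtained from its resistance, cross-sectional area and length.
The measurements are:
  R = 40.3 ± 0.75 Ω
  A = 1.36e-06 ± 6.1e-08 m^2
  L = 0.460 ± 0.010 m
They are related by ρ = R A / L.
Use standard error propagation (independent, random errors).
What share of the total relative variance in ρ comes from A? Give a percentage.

71.1%

(δρ/ρ)² = (1·δR/R)² + (1·δA/A)² + (-1·δL/L)²
  R term: (1×0.0186)² = 0.000346
  A term: (1×0.0449)² = 0.00201
  L term: (-1×0.0217)² = 0.000473
Total = 0.00283. Share from A = 0.00201/0.00283 = 0.711.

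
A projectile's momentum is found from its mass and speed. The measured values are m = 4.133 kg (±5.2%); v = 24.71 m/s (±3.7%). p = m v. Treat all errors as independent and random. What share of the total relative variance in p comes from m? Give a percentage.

(δp/p)² = (1·δm/m)² + (1·δv/v)²
  m term: (1×0.0520)² = 0.00270
  v term: (1×0.0370)² = 0.00137
Total = 0.00407. Share from m = 0.00270/0.00407 = 0.664.

66.4%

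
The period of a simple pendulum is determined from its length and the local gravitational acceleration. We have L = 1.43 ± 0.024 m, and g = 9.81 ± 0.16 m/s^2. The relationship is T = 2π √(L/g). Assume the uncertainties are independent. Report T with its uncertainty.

Relative error in a monomial: (δT/T)² = Σ (nᵢ · δxᵢ/xᵢ)².
  (½·δL/L)² = (0.5×0.0168)² = 7.04e-05;  (−½·δg/g)² = (-0.5×0.0163)² = 6.65e-05
δT/T = √(0.000137) = 0.0117
T = 2.40 s, so δT = 0.0117 × 2.40 = 0.0281 s.

2.40 ± 0.0281 s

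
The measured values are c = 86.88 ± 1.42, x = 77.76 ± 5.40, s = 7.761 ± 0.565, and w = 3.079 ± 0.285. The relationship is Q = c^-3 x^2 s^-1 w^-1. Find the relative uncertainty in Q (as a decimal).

0.189

Q is a product of powers, so relative uncertainties combine in quadrature:
  (-3·δc/c)² = (-3×0.0163)² = 0.00240;  (2·δx/x)² = (2×0.0694)² = 0.0193;  (-1·δs/s)² = (-1×0.0728)² = 0.00530;  (-1·δw/w)² = (-1×0.0926)² = 0.00857
δQ/Q = √(0.0356) = 0.189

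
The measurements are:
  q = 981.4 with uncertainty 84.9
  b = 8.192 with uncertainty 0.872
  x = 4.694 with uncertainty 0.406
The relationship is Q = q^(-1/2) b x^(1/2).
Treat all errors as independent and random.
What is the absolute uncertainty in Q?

0.0696

Relative error in a monomial: (δQ/Q)² = Σ (nᵢ · δxᵢ/xᵢ)².
  (−½·δq/q)² = (-0.5×0.0865)² = 0.00187;  (1·δb/b)² = (1×0.106)² = 0.0113;  (½·δx/x)² = (0.5×0.0865)² = 0.00187
δQ/Q = √(0.0151) = 0.123
Q = 0.5666, so δQ = 0.123 × 0.5666 = 0.0696.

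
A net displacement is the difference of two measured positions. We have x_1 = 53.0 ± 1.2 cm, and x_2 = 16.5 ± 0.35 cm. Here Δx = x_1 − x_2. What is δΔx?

Sums and differences: (δΔx)² = Σ (cᵢ δxᵢ)².
  (δx_1)² = 1.44;  (δx_2)² = 0.122
δΔx = √(1.56) = 1.25 cm

1.25 cm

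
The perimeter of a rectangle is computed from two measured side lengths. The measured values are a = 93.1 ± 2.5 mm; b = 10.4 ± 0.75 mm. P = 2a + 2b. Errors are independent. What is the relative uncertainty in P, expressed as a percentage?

2.52%

Absolute uncertainties add in quadrature for a linear combination:
  (2·δa)² = 25.0;  (2·δb)² = 2.25
δP = √(27.2) = 5.22 mm
P = 207 mm, so δP/P = 5.22/207 = 0.0252.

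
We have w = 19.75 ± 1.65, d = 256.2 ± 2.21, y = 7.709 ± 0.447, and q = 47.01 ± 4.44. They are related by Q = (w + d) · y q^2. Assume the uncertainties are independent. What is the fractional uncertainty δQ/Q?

0.198

Let u = w + d = 275.9. δu = √(δw² + δd²) = √(2.72 + 4.88) = 2.76, so δu/u = 0.00999.
Q is then a monomial in u, y, q:
δQ/Q = √((δu/u)² + (1·δy/y)² + (2·δq/q)²) = √(9.99e-05 + 0.00336 + 0.0357) = 0.198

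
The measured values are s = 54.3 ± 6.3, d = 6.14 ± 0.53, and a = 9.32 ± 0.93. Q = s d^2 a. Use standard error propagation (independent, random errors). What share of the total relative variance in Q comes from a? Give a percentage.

18.7%

(δQ/Q)² = (1·δs/s)² + (2·δd/d)² + (1·δa/a)²
  s term: (1×0.116)² = 0.0135
  d term: (2×0.0863)² = 0.0298
  a term: (1×0.0998)² = 0.00996
Total = 0.0532. Share from a = 0.00996/0.0532 = 0.187.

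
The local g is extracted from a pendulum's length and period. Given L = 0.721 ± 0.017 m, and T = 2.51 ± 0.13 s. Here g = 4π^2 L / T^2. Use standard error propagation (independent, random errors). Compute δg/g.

0.106

g is a product of powers, so relative uncertainties combine in quadrature:
  (1·δL/L)² = (1×0.0236)² = 0.000556;  (-2·δT/T)² = (-2×0.0518)² = 0.0107
δg/g = √(0.0113) = 0.106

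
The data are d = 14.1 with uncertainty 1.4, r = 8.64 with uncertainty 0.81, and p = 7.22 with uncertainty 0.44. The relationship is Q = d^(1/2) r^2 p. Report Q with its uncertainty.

2020 ± 411

Products/powers → add relative errors in quadrature, weighted by exponent:
  (½·δd/d)² = (0.5×0.0993)² = 0.00246;  (2·δr/r)² = (2×0.0938)² = 0.0352;  (1·δp/p)² = (1×0.0609)² = 0.00371
δQ/Q = √(0.0413) = 0.203
Q = 2020, so δQ = 0.203 × 2020 = 411.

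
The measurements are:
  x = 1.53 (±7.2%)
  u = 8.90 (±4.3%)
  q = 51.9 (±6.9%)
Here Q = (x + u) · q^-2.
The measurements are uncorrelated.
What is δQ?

Let w = x + u = 10.4. δw = √(δx² + δu²) = √(0.0121 + 0.146) = 0.398, so δw/w = 0.0382.
Q is then a monomial in w, q:
δQ/Q = √((δw/w)² + (-2·δq/q)²) = √(0.00146 + 0.0190) = 0.143
Q = 0.00387, so δQ = 0.143 × 0.00387 = 0.000554.

0.000554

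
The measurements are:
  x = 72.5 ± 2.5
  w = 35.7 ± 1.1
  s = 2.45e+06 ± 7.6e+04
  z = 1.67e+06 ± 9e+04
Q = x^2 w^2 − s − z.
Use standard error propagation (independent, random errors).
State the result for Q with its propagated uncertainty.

(2.58 ± 0.631) × 10^6

Let p = x^2·w^2 = 6.7e+06. δp/p = √((2·δx/x)² + (2·δw/w)²) = √(0.00476 + 0.00380) = 0.0925, so δp = 6.2e+05.
Q = p − s − z: δQ = √(δp² + δs² + δz²) = √(3.84e+11 + 5.78e+09 + 8.1e+09) = 6.31e+05
Q = 2.58e+06.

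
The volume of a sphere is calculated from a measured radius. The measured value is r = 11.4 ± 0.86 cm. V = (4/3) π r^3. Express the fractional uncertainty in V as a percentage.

V is a product of powers, so relative uncertainties combine in quadrature:
  (3·δr/r)² = (3×0.0754)² = 0.0512
δV/V = √(0.0512) = 0.226

22.6%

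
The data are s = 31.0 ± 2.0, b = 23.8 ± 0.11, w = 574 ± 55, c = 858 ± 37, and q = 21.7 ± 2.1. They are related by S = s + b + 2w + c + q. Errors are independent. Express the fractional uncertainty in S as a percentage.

Absolute uncertainties add in quadrature for a linear combination:
  (δs)² = 4.00;  (δb)² = 0.0121;  (2·δw)² = 12100;  (δc)² = 1370;  (δq)² = 4.41
δS = √(13500) = 116
S = 2080, so δS/S = 116/2080 = 0.0557.

5.57%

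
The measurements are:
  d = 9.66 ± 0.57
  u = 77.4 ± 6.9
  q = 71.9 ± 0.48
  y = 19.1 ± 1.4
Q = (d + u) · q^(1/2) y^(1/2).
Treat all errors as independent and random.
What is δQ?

283

Let w = d + u = 87.1. δw = √(δd² + δu²) = √(0.325 + 47.6) = 6.92, so δw/w = 0.0795.
Q is then a monomial in w, q, y:
δQ/Q = √((δw/w)² + (½·δq/q)² + (½·δy/y)²) = √(0.00632 + 1.11e-05 + 0.00134) = 0.0876
Q = 3230, so δQ = 0.0876 × 3230 = 283.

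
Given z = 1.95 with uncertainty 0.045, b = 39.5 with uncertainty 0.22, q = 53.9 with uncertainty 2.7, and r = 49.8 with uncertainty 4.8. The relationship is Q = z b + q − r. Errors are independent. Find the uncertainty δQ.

5.80

Let p = z·b = 77.0. δp/p = √((1·δz/z)² + (1·δb/b)²) = √(0.000533 + 3.1e-05) = 0.0237, so δp = 1.83.
Q = p + q − r: δQ = √(δp² + δq² + δr²) = √(3.34 + 7.29 + 23.0) = 5.80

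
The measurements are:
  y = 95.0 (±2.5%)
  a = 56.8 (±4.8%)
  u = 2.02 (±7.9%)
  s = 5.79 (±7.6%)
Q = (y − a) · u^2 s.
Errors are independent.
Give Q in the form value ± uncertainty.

Let w = y − a = 38.2. δw = √(δy² + δa²) = √(5.64 + 7.43) = 3.62, so δw/w = 0.0947.
Q is then a monomial in w, u, s:
δQ/Q = √((δw/w)² + (2·δu/u)² + (1·δs/s)²) = √(0.00896 + 0.0250 + 0.00578) = 0.199
Q = 902, so δQ = 0.199 × 902 = 180.

902 ± 180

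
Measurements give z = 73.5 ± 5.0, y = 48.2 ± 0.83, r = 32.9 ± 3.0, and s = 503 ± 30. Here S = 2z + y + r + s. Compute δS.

31.8

Sums and differences: (δS)² = Σ (cᵢ δxᵢ)².
  (2·δz)² = 100;  (δy)² = 0.689;  (δr)² = 9.00;  (δs)² = 900
δS = √(1010) = 31.8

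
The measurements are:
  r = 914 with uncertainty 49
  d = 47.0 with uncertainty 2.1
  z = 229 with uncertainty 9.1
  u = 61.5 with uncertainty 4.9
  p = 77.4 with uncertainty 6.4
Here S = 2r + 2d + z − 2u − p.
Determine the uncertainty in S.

99.2

Sums and differences: (δS)² = Σ (cᵢ δxᵢ)².
  (2·δr)² = 9600;  (2·δd)² = 17.6;  (δz)² = 82.8;  (2·δu)² = 96.0;  (δp)² = 41.0
δS = √(9840) = 99.2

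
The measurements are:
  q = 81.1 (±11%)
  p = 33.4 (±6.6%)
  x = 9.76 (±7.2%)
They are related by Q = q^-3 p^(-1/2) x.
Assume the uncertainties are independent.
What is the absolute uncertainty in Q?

Products/powers → add relative errors in quadrature, weighted by exponent:
  (-3·δq/q)² = (-3×0.110)² = 0.109;  (−½·δp/p)² = (-0.5×0.0660)² = 0.00109;  (1·δx/x)² = (1×0.0720)² = 0.00518
δQ/Q = √(0.115) = 0.339
Q = 3.17e-06, so δQ = 0.339 × 3.17e-06 = 1.07e-06.

1.07e-06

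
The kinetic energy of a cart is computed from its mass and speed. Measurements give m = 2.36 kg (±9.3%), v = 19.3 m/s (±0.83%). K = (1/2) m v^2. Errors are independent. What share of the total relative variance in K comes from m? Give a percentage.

(δK/K)² = (1·δm/m)² + (2·δv/v)²
  m term: (1×0.0930)² = 0.00865
  v term: (2×0.00830)² = 0.000276
Total = 0.00892. Share from m = 0.00865/0.00892 = 0.969.

96.9%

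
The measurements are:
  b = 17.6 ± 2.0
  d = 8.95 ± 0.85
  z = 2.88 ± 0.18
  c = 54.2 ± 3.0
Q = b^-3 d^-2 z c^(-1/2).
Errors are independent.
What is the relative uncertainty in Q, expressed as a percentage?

Products/powers → add relative errors in quadrature, weighted by exponent:
  (-3·δb/b)² = (-3×0.114)² = 0.116;  (-2·δd/d)² = (-2×0.0950)² = 0.0361;  (1·δz/z)² = (1×0.0625)² = 0.00391;  (−½·δc/c)² = (-0.5×0.0554)² = 0.000766
δQ/Q = √(0.157) = 0.396

39.6%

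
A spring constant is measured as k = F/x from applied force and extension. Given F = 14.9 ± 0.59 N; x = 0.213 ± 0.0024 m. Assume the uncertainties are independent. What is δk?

2.88 N/m

Since k is a product/quotient, work with relative uncertainties:
  (1·δF/F)² = (1×0.0396)² = 0.00157;  (-1·δx/x)² = (-1×0.0113)² = 0.000127
δk/k = √(0.00169) = 0.0412
k = 70.0 N/m, so δk = 0.0412 × 70.0 = 2.88 N/m.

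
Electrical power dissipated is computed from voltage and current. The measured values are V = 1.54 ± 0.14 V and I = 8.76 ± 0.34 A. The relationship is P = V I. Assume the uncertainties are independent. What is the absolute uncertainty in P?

Each factor contributes (exponent × relative error)² to (δP/P)²:
  (1·δV/V)² = (1×0.0909)² = 0.00826;  (1·δI/I)² = (1×0.0388)² = 0.00151
δP/P = √(0.00977) = 0.0988
P = 13.5 W, so δP = 0.0988 × 13.5 = 1.33 W.

1.33 W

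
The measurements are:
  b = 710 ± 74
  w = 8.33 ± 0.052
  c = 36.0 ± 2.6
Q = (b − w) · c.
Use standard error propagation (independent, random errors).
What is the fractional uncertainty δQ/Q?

Let u = b − w = 702. δu = √(δb² + δw²) = √(5480 + 0.00270) = 74.0, so δu/u = 0.105.
Q is then a monomial in u, c:
δQ/Q = √((δu/u)² + (1·δc/c)²) = √(0.0111 + 0.00522) = 0.128

0.128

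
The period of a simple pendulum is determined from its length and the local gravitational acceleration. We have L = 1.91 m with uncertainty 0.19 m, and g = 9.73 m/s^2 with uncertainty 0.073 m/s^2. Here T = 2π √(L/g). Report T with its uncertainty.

2.78 ± 0.139 s

Since T is a product/quotient, work with relative uncertainties:
  (½·δL/L)² = (0.5×0.0995)² = 0.00247;  (−½·δg/g)² = (-0.5×0.00750)² = 1.41e-05
δT/T = √(0.00249) = 0.0499
T = 2.78 s, so δT = 0.0499 × 2.78 = 0.139 s.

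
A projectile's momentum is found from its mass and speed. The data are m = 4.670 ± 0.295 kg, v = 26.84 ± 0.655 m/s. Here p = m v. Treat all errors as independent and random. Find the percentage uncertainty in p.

6.77%

For a monomial p ∝ m, v, fractional errors add in quadrature:
  (1·δm/m)² = (1×0.0632)² = 0.00399;  (1·δv/v)² = (1×0.0244)² = 0.000596
δp/p = √(0.00459) = 0.0677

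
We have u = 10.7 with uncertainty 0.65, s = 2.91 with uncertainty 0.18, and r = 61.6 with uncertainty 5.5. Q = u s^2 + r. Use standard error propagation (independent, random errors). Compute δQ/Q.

Let p = u·s^2 = 90.6. δp/p = √((1·δu/u)² + (2·δs/s)²) = √(0.00369 + 0.0153) = 0.138, so δp = 12.5.
Q = p + r: δQ = √(δp² + δr²) = √(156 + 30.2) = 13.6
Q = 152, so δQ/Q = 13.6/152 = 0.0896.

0.0896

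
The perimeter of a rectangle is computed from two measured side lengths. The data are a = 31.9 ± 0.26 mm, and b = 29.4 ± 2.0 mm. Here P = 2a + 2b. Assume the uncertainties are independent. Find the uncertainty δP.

4.03 mm

Each term contributes (cᵢ δxᵢ)² to (δP)²:
  (2·δa)² = 0.270;  (2·δb)² = 16.0
δP = √(16.3) = 4.03 mm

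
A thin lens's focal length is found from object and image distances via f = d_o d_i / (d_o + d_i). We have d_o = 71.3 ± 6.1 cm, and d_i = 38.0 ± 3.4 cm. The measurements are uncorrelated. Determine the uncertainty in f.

∂f/∂d_o = (d_i/(d_o+d_i))² = 0.121;  ∂f/∂d_i = (d_o/(d_o+d_i))² = 0.426
δf = √((∂f/∂d_o · δd_o)² + (∂f/∂d_i · δd_i)²) = √(0.544 + 2.09) = 1.62 cm

1.62 cm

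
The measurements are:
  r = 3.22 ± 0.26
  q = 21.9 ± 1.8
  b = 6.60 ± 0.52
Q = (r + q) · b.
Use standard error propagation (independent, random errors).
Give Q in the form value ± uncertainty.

166 ± 17.7

Let u = r + q = 25.1. δu = √(δr² + δq²) = √(0.0676 + 3.24) = 1.82, so δu/u = 0.0724.
Q is then a monomial in u, b:
δQ/Q = √((δu/u)² + (1·δb/b)²) = √(0.00524 + 0.00621) = 0.107
Q = 166, so δQ = 0.107 × 166 = 17.7.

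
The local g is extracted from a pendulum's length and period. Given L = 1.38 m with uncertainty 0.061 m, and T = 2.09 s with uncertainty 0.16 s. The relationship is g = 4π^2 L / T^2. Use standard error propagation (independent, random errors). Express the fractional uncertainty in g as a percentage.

Each factor contributes (exponent × relative error)² to (δg/g)²:
  (1·δL/L)² = (1×0.0442)² = 0.00195;  (-2·δT/T)² = (-2×0.0766)² = 0.0234
δg/g = √(0.0254) = 0.159

15.9%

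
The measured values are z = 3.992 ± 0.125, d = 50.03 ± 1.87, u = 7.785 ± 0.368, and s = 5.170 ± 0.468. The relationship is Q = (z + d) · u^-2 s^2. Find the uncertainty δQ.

4.94

Let w = z + d = 54.02. δw = √(δz² + δd²) = √(0.0156 + 3.50) = 1.87, so δw/w = 0.0347.
Q is then a monomial in w, u, s:
δQ/Q = √((δw/w)² + (-2·δu/u)² + (2·δs/s)²) = √(0.00120 + 0.00894 + 0.0328) = 0.207
Q = 23.83, so δQ = 0.207 × 23.83 = 4.94.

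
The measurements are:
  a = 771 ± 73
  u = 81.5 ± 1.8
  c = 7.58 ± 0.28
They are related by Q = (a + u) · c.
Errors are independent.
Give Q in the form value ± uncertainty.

6460 ± 603

Let w = a + u = 852. δw = √(δa² + δu²) = √(5330 + 3.24) = 73.0, so δw/w = 0.0857.
Q is then a monomial in w, c:
δQ/Q = √((δw/w)² + (1·δc/c)²) = √(0.00734 + 0.00136) = 0.0933
Q = 6460, so δQ = 0.0933 × 6460 = 603.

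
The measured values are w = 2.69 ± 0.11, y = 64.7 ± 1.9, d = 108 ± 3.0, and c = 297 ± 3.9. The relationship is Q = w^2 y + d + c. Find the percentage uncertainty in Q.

Let p = w^2·y = 468. δp/p = √((2·δw/w)² + (1·δy/y)²) = √(0.00669 + 0.000862) = 0.0869, so δp = 40.7.
Q = p + d + c: δQ = √(δp² + δd² + δc²) = √(1660 + 9.00 + 15.2) = 41.0
Q = 873, so δQ/Q = 41.0/873 = 0.0469.

4.69%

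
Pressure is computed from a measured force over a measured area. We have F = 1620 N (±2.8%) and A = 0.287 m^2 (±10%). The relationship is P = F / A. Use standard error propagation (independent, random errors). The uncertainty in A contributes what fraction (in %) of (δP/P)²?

92.7%

(δP/P)² = (1·δF/F)² + (-1·δA/A)²
  F term: (1×0.0280)² = 0.000784
  A term: (-1×0.100)² = 0.0100
Total = 0.0108. Share from A = 0.0100/0.0108 = 0.927.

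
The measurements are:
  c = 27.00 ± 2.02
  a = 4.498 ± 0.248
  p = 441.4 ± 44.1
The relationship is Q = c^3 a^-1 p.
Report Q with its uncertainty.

(1.932 ± 0.486) × 10^6

For a monomial Q ∝ c^3, a^-1, p, fractional errors add in quadrature:
  (3·δc/c)² = (3×0.0748)² = 0.0504;  (-1·δa/a)² = (-1×0.0551)² = 0.00304;  (1·δp/p)² = (1×0.0999)² = 0.00998
δQ/Q = √(0.0634) = 0.252
Q = 1.932e+06, so δQ = 0.252 × 1.932e+06 = 4.86e+05.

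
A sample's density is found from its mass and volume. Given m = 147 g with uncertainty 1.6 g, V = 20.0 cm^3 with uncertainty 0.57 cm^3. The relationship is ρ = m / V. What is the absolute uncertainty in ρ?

0.224 g/cm^3

Products/powers → add relative errors in quadrature, weighted by exponent:
  (1·δm/m)² = (1×0.0109)² = 0.000118;  (-1·δV/V)² = (-1×0.0285)² = 0.000812
δρ/ρ = √(0.000931) = 0.0305
ρ = 7.35 g/cm^3, so δρ = 0.0305 × 7.35 = 0.224 g/cm^3.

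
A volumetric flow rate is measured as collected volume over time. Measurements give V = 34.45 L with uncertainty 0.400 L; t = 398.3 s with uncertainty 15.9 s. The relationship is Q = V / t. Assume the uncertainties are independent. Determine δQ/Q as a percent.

4.16%

Q is a product of powers, so relative uncertainties combine in quadrature:
  (1·δV/V)² = (1×0.0116)² = 0.000135;  (-1·δt/t)² = (-1×0.0399)² = 0.00159
δQ/Q = √(0.00173) = 0.0416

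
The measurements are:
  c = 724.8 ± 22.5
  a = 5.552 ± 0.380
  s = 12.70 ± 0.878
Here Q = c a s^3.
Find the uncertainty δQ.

1.82e+06

Products/powers → add relative errors in quadrature, weighted by exponent:
  (1·δc/c)² = (1×0.0310)² = 0.000964;  (1·δa/a)² = (1×0.0684)² = 0.00468;  (3·δs/s)² = (3×0.0691)² = 0.0430
δQ/Q = √(0.0487) = 0.221
Q = 8.243e+06, so δQ = 0.221 × 8.243e+06 = 1.82e+06.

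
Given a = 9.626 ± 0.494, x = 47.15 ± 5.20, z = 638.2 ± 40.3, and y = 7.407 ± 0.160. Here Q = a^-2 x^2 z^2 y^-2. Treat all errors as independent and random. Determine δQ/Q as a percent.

Products/powers → add relative errors in quadrature, weighted by exponent:
  (-2·δa/a)² = (-2×0.0513)² = 0.0105;  (2·δx/x)² = (2×0.110)² = 0.0487;  (2·δz/z)² = (2×0.0631)² = 0.0159;  (-2·δy/y)² = (-2×0.0216)² = 0.00187
δQ/Q = √(0.0770) = 0.277

27.7%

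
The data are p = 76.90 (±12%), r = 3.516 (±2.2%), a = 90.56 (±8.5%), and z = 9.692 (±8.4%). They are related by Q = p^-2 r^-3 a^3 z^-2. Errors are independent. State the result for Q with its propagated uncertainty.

0.03076 ± 0.0121

For a monomial Q ∝ p^-2, r^-3, a^3, z^-2, fractional errors add in quadrature:
  (-2·δp/p)² = (-2×0.120)² = 0.0576;  (-3·δr/r)² = (-3×0.0220)² = 0.00436;  (3·δa/a)² = (3×0.0850)² = 0.0650;  (-2·δz/z)² = (-2×0.0840)² = 0.0282
δQ/Q = √(0.155) = 0.394
Q = 0.03076, so δQ = 0.394 × 0.03076 = 0.0121.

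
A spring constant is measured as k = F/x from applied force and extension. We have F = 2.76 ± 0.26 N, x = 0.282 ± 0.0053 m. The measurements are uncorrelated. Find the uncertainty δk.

Each factor contributes (exponent × relative error)² to (δk/k)²:
  (1·δF/F)² = (1×0.0942)² = 0.00887;  (-1·δx/x)² = (-1×0.0188)² = 0.000353
δk/k = √(0.00923) = 0.0961
k = 9.79 N/m, so δk = 0.0961 × 9.79 = 0.940 N/m.

0.940 N/m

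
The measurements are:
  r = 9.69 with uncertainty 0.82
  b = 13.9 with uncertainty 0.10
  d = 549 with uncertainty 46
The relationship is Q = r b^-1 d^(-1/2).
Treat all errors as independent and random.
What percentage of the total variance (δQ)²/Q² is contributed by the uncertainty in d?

(δQ/Q)² = (1·δr/r)² + (-1·δb/b)² + (−½·δd/d)²
  r term: (1×0.0846)² = 0.00716
  b term: (-1×0.00719)² = 5.18e-05
  d term: (-0.5×0.0838)² = 0.00176
Total = 0.00897. Share from d = 0.00176/0.00897 = 0.196.

19.6%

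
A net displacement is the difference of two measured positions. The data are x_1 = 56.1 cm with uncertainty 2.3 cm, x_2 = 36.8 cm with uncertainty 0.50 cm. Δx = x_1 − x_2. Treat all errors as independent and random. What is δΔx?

Absolute uncertainties add in quadrature for a linear combination:
  (δx_1)² = 5.29;  (δx_2)² = 0.250
δΔx = √(5.54) = 2.35 cm

2.35 cm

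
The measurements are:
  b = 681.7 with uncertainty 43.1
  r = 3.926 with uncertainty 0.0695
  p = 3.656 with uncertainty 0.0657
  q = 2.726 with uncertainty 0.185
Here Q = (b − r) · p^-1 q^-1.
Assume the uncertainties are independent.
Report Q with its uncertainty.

68.01 ± 6.44

Let u = b − r = 677.8. δu = √(δb² + δr²) = √(1860 + 0.00483) = 43.1, so δu/u = 0.0636.
Q is then a monomial in u, p, q:
δQ/Q = √((δu/u)² + (-1·δp/p)² + (-1·δq/q)²) = √(0.00404 + 0.000323 + 0.00461) = 0.0947
Q = 68.01, so δQ = 0.0947 × 68.01 = 6.44.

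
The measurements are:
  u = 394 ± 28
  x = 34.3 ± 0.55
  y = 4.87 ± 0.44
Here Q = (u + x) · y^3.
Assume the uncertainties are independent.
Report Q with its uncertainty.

Let w = u + x = 428. δw = √(δu² + δx²) = √(784 + 0.303) = 28.0, so δw/w = 0.0654.
Q is then a monomial in w, y:
δQ/Q = √((δw/w)² + (3·δy/y)²) = √(0.00428 + 0.0735) = 0.279
Q = 49500, so δQ = 0.279 × 49500 = 13800.

49500 ± 13800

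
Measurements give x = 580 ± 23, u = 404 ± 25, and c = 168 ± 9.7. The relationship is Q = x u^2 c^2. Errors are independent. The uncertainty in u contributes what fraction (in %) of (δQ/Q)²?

(δQ/Q)² = (1·δx/x)² + (2·δu/u)² + (2·δc/c)²
  x term: (1×0.0397)² = 0.00157
  u term: (2×0.0619)² = 0.0153
  c term: (2×0.0577)² = 0.0133
Total = 0.0302. Share from u = 0.0153/0.0302 = 0.507.

50.7%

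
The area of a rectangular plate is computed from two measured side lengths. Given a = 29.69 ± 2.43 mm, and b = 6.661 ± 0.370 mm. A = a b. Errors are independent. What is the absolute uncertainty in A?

Relative error in a monomial: (δA/A)² = Σ (nᵢ · δxᵢ/xᵢ)².
  (1·δa/a)² = (1×0.0818)² = 0.00670;  (1·δb/b)² = (1×0.0555)² = 0.00309
δA/A = √(0.00978) = 0.0989
A = 197.8 mm^2, so δA = 0.0989 × 197.8 = 19.6 mm^2.

19.6 mm^2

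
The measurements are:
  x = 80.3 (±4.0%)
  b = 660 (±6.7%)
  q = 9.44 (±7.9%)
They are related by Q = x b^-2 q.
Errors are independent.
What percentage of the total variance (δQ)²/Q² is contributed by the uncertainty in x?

(δQ/Q)² = (1·δx/x)² + (-2·δb/b)² + (1·δq/q)²
  x term: (1×0.0400)² = 0.00160
  b term: (-2×0.0670)² = 0.0180
  q term: (1×0.0790)² = 0.00624
Total = 0.0258. Share from x = 0.00160/0.0258 = 0.0620.

6.20%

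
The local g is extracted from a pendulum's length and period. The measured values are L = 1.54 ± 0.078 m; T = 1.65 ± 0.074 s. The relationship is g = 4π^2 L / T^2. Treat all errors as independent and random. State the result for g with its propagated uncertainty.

Each factor contributes (exponent × relative error)² to (δg/g)²:
  (1·δL/L)² = (1×0.0506)² = 0.00257;  (-2·δT/T)² = (-2×0.0448)² = 0.00805
δg/g = √(0.0106) = 0.103
g = 22.3 m/s^2, so δg = 0.103 × 22.3 = 2.30 m/s^2.

22.3 ± 2.30 m/s^2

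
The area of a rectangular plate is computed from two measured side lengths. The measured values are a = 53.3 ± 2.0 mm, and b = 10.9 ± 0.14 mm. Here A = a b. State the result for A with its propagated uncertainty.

581 ± 23.0 mm^2

Each factor contributes (exponent × relative error)² to (δA/A)²:
  (1·δa/a)² = (1×0.0375)² = 0.00141;  (1·δb/b)² = (1×0.0128)² = 0.000165
δA/A = √(0.00157) = 0.0397
A = 581 mm^2, so δA = 0.0397 × 581 = 23.0 mm^2.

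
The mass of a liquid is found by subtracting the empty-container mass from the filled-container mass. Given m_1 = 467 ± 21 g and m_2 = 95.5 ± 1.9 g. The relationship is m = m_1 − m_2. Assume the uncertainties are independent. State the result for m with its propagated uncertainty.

For a sum/difference, combine absolute errors in quadrature:
  (δm_1)² = 441;  (δm_2)² = 3.61
δm = √(445) = 21.1 g
m = 372 g.

372 ± 21.1 g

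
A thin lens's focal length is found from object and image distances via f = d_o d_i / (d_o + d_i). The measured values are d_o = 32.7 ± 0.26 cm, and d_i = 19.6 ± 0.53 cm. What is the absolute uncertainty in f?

0.210 cm

∂f/∂d_o = (d_i/(d_o+d_i))² = 0.140;  ∂f/∂d_i = (d_o/(d_o+d_i))² = 0.391
δf = √((∂f/∂d_o · δd_o)² + (∂f/∂d_i · δd_i)²) = √(0.00133 + 0.0429) = 0.210 cm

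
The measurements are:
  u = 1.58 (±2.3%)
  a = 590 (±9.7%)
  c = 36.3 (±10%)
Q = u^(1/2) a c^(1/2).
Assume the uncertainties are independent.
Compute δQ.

490

Each factor contributes (exponent × relative error)² to (δQ/Q)²:
  (½·δu/u)² = (0.5×0.0230)² = 0.000132;  (1·δa/a)² = (1×0.0970)² = 0.00941;  (½·δc/c)² = (0.5×0.100)² = 0.00250
δQ/Q = √(0.0120) = 0.110
Q = 4470, so δQ = 0.110 × 4470 = 490.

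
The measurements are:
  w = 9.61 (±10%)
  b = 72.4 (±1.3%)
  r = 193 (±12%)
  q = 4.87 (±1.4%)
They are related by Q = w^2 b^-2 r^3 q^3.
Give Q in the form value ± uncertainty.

Since Q is a product/quotient, work with relative uncertainties:
  (2·δw/w)² = (2×0.100)² = 0.0400;  (-2·δb/b)² = (-2×0.0130)² = 0.000676;  (3·δr/r)² = (3×0.120)² = 0.130;  (3·δq/q)² = (3×0.0140)² = 0.00176
δQ/Q = √(0.172) = 0.415
Q = 1.46e+07, so δQ = 0.415 × 1.46e+07 = 6.07e+06.

(1.46 ± 0.607) × 10^7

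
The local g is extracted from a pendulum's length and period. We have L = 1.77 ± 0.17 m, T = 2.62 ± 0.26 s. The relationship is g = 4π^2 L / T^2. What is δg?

2.24 m/s^2

Since g is a product/quotient, work with relative uncertainties:
  (1·δL/L)² = (1×0.0960)² = 0.00922;  (-2·δT/T)² = (-2×0.0992)² = 0.0394
δg/g = √(0.0486) = 0.220
g = 10.2 m/s^2, so δg = 0.220 × 10.2 = 2.24 m/s^2.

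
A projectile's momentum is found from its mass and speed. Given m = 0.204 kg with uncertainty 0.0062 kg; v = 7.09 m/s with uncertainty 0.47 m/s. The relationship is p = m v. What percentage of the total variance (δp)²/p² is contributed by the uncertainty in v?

(δp/p)² = (1·δm/m)² + (1·δv/v)²
  m term: (1×0.0304)² = 0.000924
  v term: (1×0.0663)² = 0.00439
Total = 0.00532. Share from v = 0.00439/0.00532 = 0.826.

82.6%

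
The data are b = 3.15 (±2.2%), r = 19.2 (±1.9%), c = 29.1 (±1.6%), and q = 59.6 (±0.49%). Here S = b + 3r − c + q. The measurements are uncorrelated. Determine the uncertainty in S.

Each term contributes (cᵢ δxᵢ)² to (δS)²:
  (δb)² = 0.00480;  (3·δr)² = 1.20;  (δc)² = 0.217;  (δq)² = 0.0853
δS = √(1.50) = 1.23

1.23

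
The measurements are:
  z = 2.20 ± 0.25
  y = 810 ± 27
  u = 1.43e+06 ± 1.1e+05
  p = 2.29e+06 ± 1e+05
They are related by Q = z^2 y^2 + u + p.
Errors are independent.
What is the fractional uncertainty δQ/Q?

Let w = z^2·y^2 = 3.18e+06. δw/w = √((2·δz/z)² + (2·δy/y)²) = √(0.0517 + 0.00444) = 0.237, so δw = 7.52e+05.
Q = w + u + p: δQ = √(δw² + δu² + δp²) = √(5.66e+11 + 1.21e+10 + 1e+10) = 7.67e+05
Q = 6.9e+06, so δQ/Q = 7.67e+05/6.9e+06 = 0.111.

0.111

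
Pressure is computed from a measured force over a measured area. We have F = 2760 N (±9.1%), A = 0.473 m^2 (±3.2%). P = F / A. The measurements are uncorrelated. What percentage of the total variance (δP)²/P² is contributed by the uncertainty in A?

(δP/P)² = (1·δF/F)² + (-1·δA/A)²
  F term: (1×0.0910)² = 0.00828
  A term: (-1×0.0320)² = 0.00102
Total = 0.00931. Share from A = 0.00102/0.00931 = 0.110.

11.0%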